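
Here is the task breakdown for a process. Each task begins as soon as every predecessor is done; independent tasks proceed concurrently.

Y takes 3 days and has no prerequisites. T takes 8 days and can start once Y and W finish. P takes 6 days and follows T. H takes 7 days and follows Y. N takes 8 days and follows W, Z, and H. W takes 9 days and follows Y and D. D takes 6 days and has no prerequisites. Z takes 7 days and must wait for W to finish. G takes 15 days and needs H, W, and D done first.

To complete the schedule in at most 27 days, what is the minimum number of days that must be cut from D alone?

Current finish: 30 days; target: 27.
D is on every critical path, so each day cut from D cuts the finish by one (this holds down to a finish of 27).
Need 30 − 27 = 3 days off D → D becomes 3 days, finish becomes 27.

3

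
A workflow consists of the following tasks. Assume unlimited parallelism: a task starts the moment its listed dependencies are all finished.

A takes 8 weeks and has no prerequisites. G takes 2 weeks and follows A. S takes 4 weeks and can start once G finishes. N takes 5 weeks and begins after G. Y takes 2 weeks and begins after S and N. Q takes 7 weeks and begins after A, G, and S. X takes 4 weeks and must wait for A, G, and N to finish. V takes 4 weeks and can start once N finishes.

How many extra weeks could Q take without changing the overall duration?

The longest chain is A→G→S→Q = 8+2+4+7 = 21; overall finish 21 weeks.
The longest chain containing Q totals 21 weeks.
Slack of Q = 14 − 14 = 0 weeks.

0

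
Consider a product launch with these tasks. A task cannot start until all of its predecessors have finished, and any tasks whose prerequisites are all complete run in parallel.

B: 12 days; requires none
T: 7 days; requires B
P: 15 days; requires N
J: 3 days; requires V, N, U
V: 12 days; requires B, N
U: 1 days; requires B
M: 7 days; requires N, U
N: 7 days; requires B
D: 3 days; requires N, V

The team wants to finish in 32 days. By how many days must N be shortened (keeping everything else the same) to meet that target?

2

Current finish: 34 days; target: 32.
N is on every critical path, so each day cut from N cuts the finish by one (this holds down to a finish of 28).
Need 34 − 32 = 2 days off N → N becomes 5 days, finish becomes 32.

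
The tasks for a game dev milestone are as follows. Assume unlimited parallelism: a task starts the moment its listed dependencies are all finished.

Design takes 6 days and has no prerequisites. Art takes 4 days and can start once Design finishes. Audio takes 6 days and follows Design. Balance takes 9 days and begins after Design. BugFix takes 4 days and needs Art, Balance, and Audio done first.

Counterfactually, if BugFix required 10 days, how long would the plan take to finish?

25

Actual critical path: Design→Balance→BugFix = 6+9+4 = 19 ⇒ 19 days.
BugFix is on the critical path; changing it to 10 makes that path 25 days.
No other chain overtakes it, so the finish is 25 days.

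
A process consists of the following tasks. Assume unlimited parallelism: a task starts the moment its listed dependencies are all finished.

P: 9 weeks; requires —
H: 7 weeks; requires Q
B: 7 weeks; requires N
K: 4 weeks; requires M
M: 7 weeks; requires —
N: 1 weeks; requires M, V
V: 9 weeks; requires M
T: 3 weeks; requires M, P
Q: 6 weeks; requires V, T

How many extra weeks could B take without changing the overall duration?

5

M→V→Q→H = 7+9+6+7 = 29 sets the makespan at 29 weeks.
Longest path through B: 24 weeks (earliest finish 24, latest finish 29).
Slack of B = 22 − 17 = 5 weeks.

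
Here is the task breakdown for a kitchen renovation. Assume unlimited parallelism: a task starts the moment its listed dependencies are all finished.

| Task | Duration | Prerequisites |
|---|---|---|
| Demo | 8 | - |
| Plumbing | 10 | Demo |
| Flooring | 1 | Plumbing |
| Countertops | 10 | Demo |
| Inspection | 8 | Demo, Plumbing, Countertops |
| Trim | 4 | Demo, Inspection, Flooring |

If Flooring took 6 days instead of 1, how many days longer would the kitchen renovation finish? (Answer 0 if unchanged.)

0

Actual critical path: Demo→Plumbing→Inspection→Trim = 8+10+8+4 = 30 ⇒ 30 days.
Flooring is off the critical path — its longest chain is 23 days, giving 7 of slack.
That remains the longest chain; total 30 days.
Change in finish: 30 − 30 = +0 days.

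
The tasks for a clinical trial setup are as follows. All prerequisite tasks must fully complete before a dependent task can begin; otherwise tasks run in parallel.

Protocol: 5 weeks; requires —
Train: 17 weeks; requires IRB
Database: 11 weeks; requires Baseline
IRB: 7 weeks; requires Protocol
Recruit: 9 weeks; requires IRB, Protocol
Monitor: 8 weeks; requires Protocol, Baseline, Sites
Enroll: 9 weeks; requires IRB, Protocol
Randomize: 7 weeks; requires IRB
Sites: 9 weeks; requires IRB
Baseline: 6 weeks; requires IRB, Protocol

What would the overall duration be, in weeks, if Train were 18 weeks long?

30

Baseline: Protocol→IRB→Train = 5+7+17 = 29 → 29 weeks.
Train lies on that path, so at 18 weeks the path becomes 30 weeks.
The critical path is still Protocol→IRB→Train; finish is now 30 weeks.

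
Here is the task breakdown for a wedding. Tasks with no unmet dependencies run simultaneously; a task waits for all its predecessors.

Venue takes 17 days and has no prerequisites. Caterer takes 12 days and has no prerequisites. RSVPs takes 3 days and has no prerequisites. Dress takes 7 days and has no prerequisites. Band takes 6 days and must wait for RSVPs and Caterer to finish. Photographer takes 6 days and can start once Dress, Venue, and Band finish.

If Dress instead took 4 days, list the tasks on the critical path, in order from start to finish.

Caterer, Band, Photographer

Actual critical path: Caterer→Band→Photographer = 12+6+6 = 24 ⇒ 24 days.
Dress has 11 days of float (longest path through it is 13).
The critical path is still Caterer→Band→Photographer; finish is now 24 days.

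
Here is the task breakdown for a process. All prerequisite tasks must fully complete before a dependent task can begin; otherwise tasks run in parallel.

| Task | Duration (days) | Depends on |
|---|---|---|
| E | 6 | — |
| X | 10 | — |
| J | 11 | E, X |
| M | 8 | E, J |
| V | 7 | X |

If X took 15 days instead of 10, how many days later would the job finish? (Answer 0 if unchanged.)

5

As given, the longest chain is X→J→M = 10+11+8 = 29, so the finish is 29 days.
X lies on that path, so at 15 days the path becomes 34 days.
The critical path is still X→J→M; finish is now 34 days.
Change in finish: 34 − 29 = +5 days.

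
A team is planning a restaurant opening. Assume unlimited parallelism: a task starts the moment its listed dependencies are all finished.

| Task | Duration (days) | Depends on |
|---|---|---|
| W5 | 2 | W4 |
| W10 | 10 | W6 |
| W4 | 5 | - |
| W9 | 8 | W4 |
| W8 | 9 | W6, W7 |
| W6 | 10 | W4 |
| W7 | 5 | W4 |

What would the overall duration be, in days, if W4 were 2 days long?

22

Baseline: W4→W6→W10 = 5+10+10 = 25 → 25 days.
W4 is on the critical path; changing it to 2 makes that path 22 days.
The critical path is still W4→W6→W10; finish is now 22 days.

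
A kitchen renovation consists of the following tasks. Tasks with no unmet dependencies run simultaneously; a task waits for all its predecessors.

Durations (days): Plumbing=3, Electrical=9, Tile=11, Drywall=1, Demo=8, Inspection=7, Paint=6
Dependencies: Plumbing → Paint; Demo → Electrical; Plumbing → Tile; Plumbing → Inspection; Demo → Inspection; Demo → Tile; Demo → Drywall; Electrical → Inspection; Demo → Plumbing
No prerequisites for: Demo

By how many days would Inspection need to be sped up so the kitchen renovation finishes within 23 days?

1

Current finish: 24 days; target: 23.
Inspection is on every critical path, so each day cut from Inspection cuts the finish by one (this holds down to a finish of 22).
Need 24 − 23 = 1 day off Inspection → Inspection becomes 6 days, finish becomes 23.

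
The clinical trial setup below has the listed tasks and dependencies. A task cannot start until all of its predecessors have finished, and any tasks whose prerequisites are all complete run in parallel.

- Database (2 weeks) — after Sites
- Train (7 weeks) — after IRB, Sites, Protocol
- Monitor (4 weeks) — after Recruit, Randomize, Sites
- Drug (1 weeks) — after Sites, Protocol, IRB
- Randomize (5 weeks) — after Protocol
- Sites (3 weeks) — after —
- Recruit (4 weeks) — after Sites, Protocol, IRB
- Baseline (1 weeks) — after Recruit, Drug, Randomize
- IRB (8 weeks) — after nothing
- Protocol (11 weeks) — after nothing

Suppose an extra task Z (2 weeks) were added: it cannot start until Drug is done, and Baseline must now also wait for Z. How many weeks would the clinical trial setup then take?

Originally the clinical trial setup takes 20 weeks.
With Z inserted, Baseline now waits for max(Recruit, Drug, Randomize, Z).
New critical path: Protocol→Randomize→Monitor = 11+5+4 = 20 ⇒ 20 weeks.

20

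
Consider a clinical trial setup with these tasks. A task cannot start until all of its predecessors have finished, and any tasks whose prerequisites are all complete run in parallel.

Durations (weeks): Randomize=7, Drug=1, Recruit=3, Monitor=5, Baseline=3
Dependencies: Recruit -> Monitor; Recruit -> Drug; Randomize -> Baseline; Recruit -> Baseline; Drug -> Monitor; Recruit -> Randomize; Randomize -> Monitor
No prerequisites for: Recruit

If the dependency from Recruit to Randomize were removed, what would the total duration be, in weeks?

Original critical path: Recruit→Randomize→Monitor = 3+7+5 = 15 ⇒ 15 weeks.
Without Recruit→Randomize, Randomize's earliest start moves from 3 to 0.
The longest chain is now Randomize→Monitor = 7+5 = 12, so the job takes 12 weeks.

12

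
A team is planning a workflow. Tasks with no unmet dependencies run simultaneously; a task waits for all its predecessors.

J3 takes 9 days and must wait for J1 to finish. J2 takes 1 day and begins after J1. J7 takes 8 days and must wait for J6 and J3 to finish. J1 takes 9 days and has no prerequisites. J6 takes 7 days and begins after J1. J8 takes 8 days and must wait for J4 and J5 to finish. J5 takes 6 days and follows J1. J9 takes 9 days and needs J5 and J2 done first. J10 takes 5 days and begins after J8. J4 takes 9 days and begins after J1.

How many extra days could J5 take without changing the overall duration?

Critical path: J1→J4→J8→J10 = 9+9+8+5 = 31, so the finish is 31 days.
Longest path through J5: 28 days (earliest finish 15, latest finish 18).
Float = 31 − 28 = 3.

3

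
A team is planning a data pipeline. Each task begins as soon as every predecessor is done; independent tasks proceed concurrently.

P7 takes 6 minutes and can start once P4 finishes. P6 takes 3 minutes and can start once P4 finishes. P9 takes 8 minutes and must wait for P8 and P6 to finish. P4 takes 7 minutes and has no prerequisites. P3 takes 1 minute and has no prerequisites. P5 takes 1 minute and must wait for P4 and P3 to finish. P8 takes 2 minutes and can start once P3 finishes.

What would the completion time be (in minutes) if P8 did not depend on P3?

Before: longest chain P4→P6→P9 = 7+3+8 = 18, finish 18.
Without P3→P8, P8's earliest start moves from 1 to 0.
After: P4→P6→P9 = 7+3+8 = 18 → 18 minutes.

18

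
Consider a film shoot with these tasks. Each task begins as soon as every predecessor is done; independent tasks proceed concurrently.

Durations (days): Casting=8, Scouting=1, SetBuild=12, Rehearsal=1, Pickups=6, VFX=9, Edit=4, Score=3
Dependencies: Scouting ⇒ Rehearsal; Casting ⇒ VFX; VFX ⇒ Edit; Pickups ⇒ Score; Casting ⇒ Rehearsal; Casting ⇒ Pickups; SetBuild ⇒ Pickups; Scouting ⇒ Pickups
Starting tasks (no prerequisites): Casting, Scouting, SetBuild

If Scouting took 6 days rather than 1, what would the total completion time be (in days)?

As given, the longest chain is Casting→VFX→Edit = 8+9+4 = 21, so the finish is 21 days.
The longest path through Scouting is only 10 days, so Scouting has float 11.
The critical path is still Casting→VFX→Edit; finish is now 21 days.

21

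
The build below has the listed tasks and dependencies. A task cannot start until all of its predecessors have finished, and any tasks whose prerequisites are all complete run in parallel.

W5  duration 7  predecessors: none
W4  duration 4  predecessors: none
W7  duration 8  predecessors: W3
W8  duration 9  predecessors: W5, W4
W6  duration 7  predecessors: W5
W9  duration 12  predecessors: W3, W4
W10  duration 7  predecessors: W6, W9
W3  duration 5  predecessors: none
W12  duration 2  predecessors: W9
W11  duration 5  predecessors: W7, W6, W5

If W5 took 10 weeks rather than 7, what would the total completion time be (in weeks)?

As given, the longest chain is W3→W9→W10 = 5+12+7 = 24, so the finish is 24 weeks.
W5 has 3 weeks of float (longest path through it is 21).
That remains the longest chain; total 24 weeks.

24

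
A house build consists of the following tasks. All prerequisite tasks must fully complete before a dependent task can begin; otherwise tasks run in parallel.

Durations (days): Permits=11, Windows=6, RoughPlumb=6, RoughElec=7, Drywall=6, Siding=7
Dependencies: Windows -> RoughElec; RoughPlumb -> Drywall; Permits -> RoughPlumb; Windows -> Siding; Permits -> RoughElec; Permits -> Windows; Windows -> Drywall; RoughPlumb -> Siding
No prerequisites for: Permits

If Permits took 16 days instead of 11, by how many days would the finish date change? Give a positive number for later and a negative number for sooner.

5

Critical path before the change: Permits→Windows→RoughElec = 11+6+7 = 24 giving 24 days.
Permits is on the critical path; changing it to 16 makes that path 29 days.
That remains the longest chain; total 29 days.
Change in finish: 29 − 24 = +5 days.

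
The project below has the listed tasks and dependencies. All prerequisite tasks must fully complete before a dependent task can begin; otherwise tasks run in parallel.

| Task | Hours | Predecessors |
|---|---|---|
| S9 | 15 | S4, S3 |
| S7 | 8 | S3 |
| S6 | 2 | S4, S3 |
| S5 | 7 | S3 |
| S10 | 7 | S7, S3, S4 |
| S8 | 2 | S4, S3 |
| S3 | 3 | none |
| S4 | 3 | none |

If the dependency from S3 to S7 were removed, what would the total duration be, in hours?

Before: longest chain S3→S7→S10 = 3+8+7 = 18, finish 18.
Without S3→S7, S7's earliest start moves from 3 to 0.
The longest chain is now S3→S9 = 3+15 = 18, so the schedule takes 18 hours.

18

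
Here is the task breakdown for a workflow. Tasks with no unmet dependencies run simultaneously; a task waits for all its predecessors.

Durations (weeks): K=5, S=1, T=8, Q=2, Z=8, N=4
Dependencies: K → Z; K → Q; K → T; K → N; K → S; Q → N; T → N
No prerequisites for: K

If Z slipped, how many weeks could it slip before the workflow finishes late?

4

K→T→N = 5+8+4 = 17 sets the makespan at 17 weeks.
The longest chain containing Z totals 13 weeks.
Slack of Z = 9 − 5 = 4 weeks.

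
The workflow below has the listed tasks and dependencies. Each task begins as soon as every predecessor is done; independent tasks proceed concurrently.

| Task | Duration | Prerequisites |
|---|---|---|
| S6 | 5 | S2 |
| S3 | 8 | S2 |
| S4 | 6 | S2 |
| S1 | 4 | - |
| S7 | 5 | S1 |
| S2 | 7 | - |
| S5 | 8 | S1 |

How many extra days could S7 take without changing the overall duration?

6

S2→S3 = 7+8 = 15 sets the makespan at 15 days.
Longest path through S7: 9 days (earliest finish 9, latest finish 15).
So S7 can slip 15 − 9 = 6 days.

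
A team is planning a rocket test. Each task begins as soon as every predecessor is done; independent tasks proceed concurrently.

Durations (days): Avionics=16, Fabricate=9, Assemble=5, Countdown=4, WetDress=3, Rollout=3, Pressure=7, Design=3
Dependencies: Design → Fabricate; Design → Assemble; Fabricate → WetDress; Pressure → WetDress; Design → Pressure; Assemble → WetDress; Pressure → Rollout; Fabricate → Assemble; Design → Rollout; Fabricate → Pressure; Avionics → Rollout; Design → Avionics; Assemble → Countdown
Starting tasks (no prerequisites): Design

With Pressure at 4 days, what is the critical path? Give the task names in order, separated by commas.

As given, the longest chain is Design→Fabricate→Pressure→WetDress = 3+9+7+3 = 22, so the finish is 22 days.
Pressure lies on that path, so at 4 days the path becomes 19 days.
The binding chain switches to Design→Avionics→Rollout = 3+16+3 = 22; finish 22 days.

Design, Avionics, Rollout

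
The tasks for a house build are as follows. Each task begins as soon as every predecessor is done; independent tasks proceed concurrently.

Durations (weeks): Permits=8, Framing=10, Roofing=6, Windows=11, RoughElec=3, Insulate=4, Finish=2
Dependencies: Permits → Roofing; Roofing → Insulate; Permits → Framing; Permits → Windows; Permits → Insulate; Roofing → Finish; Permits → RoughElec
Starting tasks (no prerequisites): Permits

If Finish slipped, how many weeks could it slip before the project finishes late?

3

The longest chain is Permits→Windows = 8+11 = 19; overall finish 19 weeks.
Finish finishes as early as 16 and must finish by 19.
So Finish can slip 19 − 16 = 3 weeks.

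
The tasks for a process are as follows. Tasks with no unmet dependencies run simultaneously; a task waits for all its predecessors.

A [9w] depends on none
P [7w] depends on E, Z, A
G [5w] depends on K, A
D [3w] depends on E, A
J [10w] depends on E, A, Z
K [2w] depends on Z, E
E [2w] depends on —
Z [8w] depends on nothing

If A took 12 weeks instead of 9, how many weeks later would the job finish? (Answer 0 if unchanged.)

3

The binding path is A→J = 9+10 = 19; finish at 19 weeks.
A is on the critical path; changing it to 12 makes that path 22 weeks.
That remains the longest chain; total 22 weeks.
Change in finish: 22 − 19 = +3 weeks.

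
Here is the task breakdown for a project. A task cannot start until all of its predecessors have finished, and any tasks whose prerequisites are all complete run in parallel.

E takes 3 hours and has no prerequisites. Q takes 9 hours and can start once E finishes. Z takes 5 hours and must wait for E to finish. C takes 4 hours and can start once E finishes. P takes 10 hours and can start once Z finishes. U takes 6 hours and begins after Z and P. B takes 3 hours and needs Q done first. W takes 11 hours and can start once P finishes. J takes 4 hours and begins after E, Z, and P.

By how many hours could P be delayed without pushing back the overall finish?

0

Critical path: E→Z→P→W = 3+5+10+11 = 29, so the finish is 29 hours.
Longest path through P: 29 hours (earliest finish 18, latest finish 18).
So P can slip 18 − 18 = 0 hours.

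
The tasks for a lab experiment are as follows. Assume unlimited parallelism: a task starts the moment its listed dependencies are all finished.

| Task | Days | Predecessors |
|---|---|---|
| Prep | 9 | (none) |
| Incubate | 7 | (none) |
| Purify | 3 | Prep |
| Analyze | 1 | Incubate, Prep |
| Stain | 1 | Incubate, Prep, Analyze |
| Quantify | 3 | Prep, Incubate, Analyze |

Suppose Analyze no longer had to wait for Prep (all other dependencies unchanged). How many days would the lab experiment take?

Original critical path: Prep→Analyze→Quantify = 9+1+3 = 13 ⇒ 13 days.
Without Prep→Analyze, Analyze's earliest start moves from 9 to 7.
After: Prep→Purify = 9+3 = 12 → 12 days.

12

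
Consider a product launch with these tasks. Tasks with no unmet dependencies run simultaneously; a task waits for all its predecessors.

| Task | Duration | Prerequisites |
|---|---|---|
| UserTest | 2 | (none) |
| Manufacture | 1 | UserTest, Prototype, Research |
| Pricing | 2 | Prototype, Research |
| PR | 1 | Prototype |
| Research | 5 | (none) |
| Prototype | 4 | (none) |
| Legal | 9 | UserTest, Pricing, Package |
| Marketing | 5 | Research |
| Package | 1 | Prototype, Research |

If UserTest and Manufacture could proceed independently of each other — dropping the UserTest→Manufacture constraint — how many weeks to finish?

16

With the dependency in place, Research→Pricing→Legal = 5+2+9 = 16 sets the finish at 16 weeks.
Dropping UserTest→Manufacture doesn't change Manufacture's earliest start (5); another predecessor still binds.
The longest chain is now Research→Pricing→Legal = 5+2+9 = 16, so the product launch takes 16 weeks.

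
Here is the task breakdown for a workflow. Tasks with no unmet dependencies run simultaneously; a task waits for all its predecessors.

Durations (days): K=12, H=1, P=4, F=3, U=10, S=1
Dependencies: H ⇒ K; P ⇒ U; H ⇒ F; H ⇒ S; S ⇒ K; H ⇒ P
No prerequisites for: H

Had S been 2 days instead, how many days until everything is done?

As given, the longest chain is H→P→U = 1+4+10 = 15, so the finish is 15 days.
The longest path through S is only 14 days, so S has float 1.
That remains the longest chain; total 15 days.

15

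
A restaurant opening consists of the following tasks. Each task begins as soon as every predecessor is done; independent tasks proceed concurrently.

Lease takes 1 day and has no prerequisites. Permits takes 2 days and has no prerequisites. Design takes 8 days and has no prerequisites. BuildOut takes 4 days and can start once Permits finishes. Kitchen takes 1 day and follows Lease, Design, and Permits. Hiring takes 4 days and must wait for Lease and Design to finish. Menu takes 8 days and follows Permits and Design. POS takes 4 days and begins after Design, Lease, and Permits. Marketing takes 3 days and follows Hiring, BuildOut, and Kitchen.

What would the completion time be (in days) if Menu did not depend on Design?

With the dependency in place, Design→Menu = 8+8 = 16 sets the finish at 16 days.
Without Design→Menu, Menu's earliest start moves from 8 to 2.
The longest chain is now Design→Hiring→Marketing = 8+4+3 = 15, so the restaurant opening takes 15 days.

15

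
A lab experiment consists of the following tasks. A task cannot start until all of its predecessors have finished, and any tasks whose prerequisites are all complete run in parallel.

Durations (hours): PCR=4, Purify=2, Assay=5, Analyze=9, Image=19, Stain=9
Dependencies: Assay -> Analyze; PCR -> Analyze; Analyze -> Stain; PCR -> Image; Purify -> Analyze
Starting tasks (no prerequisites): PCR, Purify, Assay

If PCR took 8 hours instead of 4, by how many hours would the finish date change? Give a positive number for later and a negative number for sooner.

Critical path before the change: PCR→Image = 4+19 = 23 giving 23 hours.
PCR lies on that path, so at 8 hours the path becomes 27 hours.
That remains the longest chain; total 27 hours.
Change in finish: 27 − 23 = +4 hours.

4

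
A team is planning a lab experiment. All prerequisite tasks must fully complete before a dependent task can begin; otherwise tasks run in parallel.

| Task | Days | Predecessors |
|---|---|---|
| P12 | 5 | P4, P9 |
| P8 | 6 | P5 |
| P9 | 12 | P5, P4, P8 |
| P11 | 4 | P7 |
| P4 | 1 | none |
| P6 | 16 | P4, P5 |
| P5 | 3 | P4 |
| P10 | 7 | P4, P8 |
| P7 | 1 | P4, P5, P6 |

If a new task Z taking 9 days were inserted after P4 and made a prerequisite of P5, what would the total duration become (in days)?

Originally the schedule takes 27 days.
With Z inserted, P5 now waits for max(P4, Z).
New critical path: P4→Z→P5→P8→P9→P12 = 1+9+3+6+12+5 = 36 ⇒ 36 days.

36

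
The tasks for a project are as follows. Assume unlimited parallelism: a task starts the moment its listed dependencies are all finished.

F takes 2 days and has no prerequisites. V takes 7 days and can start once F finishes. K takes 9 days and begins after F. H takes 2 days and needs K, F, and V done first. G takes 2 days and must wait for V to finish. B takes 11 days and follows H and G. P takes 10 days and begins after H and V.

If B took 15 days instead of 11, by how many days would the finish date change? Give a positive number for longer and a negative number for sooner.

4

As given, the longest chain is F→K→H→B = 2+9+2+11 = 24, so the finish is 24 days.
B lies on that path, so at 15 days the path becomes 28 days.
The critical path is still F→K→H→B; finish is now 28 days.
Change in finish: 28 − 24 = +4 days.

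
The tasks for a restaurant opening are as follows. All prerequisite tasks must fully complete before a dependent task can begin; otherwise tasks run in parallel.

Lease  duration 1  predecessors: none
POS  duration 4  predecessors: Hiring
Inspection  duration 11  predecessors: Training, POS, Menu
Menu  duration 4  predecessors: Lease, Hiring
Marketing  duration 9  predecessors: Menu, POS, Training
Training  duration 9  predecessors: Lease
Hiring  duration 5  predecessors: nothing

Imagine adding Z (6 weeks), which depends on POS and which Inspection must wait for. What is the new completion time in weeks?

26

Originally the schedule takes 21 weeks.
With Z inserted, Inspection now waits for max(Training, POS, Menu, Z).
New critical path: Hiring→POS→Z→Inspection = 5+4+6+11 = 26 ⇒ 26 weeks.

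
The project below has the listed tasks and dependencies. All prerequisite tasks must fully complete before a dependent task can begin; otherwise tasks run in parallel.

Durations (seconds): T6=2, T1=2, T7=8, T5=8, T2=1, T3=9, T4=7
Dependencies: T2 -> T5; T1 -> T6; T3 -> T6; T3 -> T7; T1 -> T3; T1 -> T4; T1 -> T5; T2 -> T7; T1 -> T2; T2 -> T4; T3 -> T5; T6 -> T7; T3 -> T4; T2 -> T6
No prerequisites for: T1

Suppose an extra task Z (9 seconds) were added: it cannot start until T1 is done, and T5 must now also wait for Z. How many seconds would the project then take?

21

Originally the project takes 21 seconds.
With Z inserted, T5 now waits for max(T3, T2, T1, Z).
New critical path: T1→T3→T6→T7 = 2+9+2+8 = 21 ⇒ 21 seconds.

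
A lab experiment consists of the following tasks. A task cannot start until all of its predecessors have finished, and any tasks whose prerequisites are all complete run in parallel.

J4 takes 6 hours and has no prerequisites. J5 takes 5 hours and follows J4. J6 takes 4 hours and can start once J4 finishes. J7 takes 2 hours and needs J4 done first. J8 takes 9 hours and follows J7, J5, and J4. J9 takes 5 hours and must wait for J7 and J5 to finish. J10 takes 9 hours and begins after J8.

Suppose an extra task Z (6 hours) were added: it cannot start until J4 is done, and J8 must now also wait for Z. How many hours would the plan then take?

Originally the plan takes 29 hours.
With Z inserted, J8 now waits for max(J7, J5, J4, Z).
New critical path: J4→Z→J8→J10 = 6+6+9+9 = 30 ⇒ 30 hours.

30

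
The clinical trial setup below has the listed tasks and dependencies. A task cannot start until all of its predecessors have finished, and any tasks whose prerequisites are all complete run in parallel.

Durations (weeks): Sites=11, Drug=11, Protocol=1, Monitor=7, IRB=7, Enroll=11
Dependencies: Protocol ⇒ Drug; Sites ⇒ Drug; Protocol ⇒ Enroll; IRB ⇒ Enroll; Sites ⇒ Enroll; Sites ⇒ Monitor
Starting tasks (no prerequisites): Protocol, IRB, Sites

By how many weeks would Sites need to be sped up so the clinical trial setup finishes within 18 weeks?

Current finish: 22 weeks; target: 18.
Sites is on every critical path, so each week cut from Sites cuts the finish by one (this holds down to a finish of 18).
Need 22 − 18 = 4 weeks off Sites → Sites becomes 7 weeks, finish becomes 18.

4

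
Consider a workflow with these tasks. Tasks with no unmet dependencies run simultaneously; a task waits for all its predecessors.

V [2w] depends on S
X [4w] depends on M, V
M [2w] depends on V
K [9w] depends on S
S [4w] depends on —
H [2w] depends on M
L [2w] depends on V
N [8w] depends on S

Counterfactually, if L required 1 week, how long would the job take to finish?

13

Actual critical path: S→K = 4+9 = 13 ⇒ 13 weeks.
The longest path through L is only 8 weeks, so L has float 5.
The critical path is still S→K; finish is now 13 weeks.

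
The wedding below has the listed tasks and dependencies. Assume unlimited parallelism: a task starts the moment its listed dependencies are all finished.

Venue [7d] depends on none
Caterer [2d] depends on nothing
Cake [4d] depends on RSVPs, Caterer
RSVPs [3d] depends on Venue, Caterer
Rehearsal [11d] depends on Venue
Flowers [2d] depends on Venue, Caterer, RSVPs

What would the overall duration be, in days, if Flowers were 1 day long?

Critical path before the change: Venue→Rehearsal = 7+11 = 18 giving 18 days.
The longest path through Flowers is only 12 days, so Flowers has float 6.
The critical path is still Venue→Rehearsal; finish is now 18 days.

18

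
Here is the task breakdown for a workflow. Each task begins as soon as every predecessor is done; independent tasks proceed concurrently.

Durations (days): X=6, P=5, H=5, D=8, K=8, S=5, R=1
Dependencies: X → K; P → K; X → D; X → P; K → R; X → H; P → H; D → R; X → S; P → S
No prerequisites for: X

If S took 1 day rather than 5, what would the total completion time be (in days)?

20

As given, the longest chain is X→P→K→R = 6+5+8+1 = 20, so the finish is 20 days.
The longest path through S is only 16 days, so S has float 4.
That remains the longest chain; total 20 days.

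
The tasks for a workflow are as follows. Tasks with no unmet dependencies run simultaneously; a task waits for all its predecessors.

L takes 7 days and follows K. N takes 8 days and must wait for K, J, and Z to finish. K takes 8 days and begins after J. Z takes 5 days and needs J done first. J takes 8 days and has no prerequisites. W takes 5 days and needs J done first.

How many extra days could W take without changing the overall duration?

Critical path: J→K→N = 8+8+8 = 24, so the finish is 24 days.
The longest chain containing W totals 13 days.
So W can slip 24 − 13 = 11 days.

11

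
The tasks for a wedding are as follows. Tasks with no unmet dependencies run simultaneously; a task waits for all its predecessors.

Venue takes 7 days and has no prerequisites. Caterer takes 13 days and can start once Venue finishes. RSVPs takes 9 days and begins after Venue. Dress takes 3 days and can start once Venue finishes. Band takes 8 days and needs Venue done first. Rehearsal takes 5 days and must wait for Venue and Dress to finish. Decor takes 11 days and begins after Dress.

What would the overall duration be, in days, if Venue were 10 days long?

Baseline: Venue→Dress→Decor = 7+3+11 = 21 → 21 days.
Venue is on the critical path; changing it to 10 makes that path 24 days.
That remains the longest chain; total 24 days.

24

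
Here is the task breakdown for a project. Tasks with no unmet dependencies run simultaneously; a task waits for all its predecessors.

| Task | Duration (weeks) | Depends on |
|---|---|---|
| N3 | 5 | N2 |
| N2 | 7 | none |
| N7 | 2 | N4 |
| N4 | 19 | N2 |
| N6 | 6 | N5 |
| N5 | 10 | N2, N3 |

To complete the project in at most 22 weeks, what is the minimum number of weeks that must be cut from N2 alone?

6

Current finish: 28 weeks; target: 22.
N2 is on every critical path, so each week cut from N2 cuts the finish by one (this holds down to a finish of 22).
Need 28 − 22 = 6 weeks off N2 → N2 becomes 1 week, finish becomes 22.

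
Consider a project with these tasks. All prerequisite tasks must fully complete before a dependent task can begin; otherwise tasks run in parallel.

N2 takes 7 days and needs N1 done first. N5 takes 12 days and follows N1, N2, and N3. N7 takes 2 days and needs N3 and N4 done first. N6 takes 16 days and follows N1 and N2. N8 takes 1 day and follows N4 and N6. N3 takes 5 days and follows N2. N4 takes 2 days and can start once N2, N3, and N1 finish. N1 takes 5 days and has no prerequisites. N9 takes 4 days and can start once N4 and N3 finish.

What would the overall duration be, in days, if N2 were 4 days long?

26

Actual critical path: N1→N2→N3→N5 = 5+7+5+12 = 29 ⇒ 29 days.
N2 is on the critical path; changing it to 4 makes that path 26 days.
No other chain overtakes it, so the finish is 26 days.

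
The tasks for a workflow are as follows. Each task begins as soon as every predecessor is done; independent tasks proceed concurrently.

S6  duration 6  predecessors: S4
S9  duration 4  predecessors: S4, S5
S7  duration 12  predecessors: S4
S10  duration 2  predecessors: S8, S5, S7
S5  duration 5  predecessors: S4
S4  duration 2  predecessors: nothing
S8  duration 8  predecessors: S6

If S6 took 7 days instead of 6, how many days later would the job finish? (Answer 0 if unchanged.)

Baseline: S4→S6→S8→S10 = 2+6+8+2 = 18 → 18 days.
S6 is on the critical path; changing it to 7 makes that path 19 days.
No other chain overtakes it, so the finish is 19 days.
Change in finish: 19 − 18 = +1 days.

1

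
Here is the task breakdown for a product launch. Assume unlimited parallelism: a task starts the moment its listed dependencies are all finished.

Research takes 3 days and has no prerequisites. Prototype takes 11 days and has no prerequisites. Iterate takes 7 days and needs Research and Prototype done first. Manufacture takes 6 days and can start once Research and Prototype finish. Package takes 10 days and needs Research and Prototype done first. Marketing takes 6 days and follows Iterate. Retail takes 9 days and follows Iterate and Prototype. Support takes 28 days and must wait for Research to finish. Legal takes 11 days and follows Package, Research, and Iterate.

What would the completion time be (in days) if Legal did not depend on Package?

31

Original critical path: Prototype→Package→Legal = 11+10+11 = 32 ⇒ 32 days.
Without Package→Legal, Legal's earliest start moves from 21 to 18.
The longest chain is now Research→Support = 3+28 = 31, so the job takes 31 days.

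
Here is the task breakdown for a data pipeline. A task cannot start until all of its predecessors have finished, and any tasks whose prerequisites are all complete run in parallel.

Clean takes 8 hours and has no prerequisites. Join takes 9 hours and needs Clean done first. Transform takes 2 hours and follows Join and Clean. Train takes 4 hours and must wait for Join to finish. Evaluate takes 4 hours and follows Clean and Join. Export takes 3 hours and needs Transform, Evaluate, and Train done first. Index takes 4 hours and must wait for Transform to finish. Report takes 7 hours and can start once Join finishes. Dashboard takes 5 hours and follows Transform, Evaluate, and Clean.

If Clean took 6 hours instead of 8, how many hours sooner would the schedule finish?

As given, the longest chain is Clean→Join→Evaluate→Dashboard = 8+9+4+5 = 26, so the finish is 26 hours.
Since Clean is critical, the -2 change carries straight to that chain (now 24 hours).
No other chain overtakes it, so the finish is 24 hours.
Change in finish: 24 − 26 = -2 hours.

2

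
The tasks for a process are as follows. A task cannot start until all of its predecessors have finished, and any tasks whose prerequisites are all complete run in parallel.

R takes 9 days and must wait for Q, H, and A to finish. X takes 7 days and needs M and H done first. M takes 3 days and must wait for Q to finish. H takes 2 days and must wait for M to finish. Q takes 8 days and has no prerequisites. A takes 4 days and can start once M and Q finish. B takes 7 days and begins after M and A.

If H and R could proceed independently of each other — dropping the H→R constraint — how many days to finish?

With the dependency in place, Q→M→A→R = 8+3+4+9 = 24 sets the finish at 24 days.
Dropping H→R doesn't change R's earliest start (15); another predecessor still binds.
The longest chain is now Q→M→A→R = 8+3+4+9 = 24, so the schedule takes 24 days.

24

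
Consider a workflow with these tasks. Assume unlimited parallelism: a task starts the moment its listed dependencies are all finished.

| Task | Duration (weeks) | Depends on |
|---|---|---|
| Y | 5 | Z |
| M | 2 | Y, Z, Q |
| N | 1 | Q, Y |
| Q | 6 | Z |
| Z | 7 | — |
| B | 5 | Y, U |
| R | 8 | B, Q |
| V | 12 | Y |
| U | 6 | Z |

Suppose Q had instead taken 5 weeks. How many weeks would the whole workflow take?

Baseline: Z→U→B→R = 7+6+5+8 = 26 → 26 weeks.
Q is off the critical path — its longest chain is 21 weeks, giving 5 of slack.
That remains the longest chain; total 26 weeks.

26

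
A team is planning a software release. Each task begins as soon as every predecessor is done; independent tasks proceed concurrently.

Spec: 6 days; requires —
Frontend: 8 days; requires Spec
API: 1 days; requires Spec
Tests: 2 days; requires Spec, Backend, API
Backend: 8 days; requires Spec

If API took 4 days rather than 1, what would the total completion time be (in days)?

As given, the longest chain is Spec→Backend→Tests = 6+8+2 = 16, so the finish is 16 days.
The longest path through API is only 9 days, so API has float 7.
That remains the longest chain; total 16 days.

16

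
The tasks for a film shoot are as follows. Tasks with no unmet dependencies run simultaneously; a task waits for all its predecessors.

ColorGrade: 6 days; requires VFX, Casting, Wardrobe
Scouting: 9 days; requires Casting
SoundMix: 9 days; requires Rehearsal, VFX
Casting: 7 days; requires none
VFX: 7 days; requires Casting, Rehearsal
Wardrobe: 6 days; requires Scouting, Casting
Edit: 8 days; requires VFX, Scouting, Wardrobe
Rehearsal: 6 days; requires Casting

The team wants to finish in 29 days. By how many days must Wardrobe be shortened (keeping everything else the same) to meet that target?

1

Current finish: 30 days; target: 29.
Wardrobe is on every critical path, so each day cut from Wardrobe cuts the finish by one (this holds down to a finish of 29).
Need 30 − 29 = 1 day off Wardrobe → Wardrobe becomes 5 days, finish becomes 29.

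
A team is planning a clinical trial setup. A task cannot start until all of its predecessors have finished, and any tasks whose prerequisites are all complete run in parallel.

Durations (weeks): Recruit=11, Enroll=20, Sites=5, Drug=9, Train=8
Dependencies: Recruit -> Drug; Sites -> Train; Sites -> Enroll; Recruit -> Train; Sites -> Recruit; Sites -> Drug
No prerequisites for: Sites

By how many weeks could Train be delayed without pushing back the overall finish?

Critical path: Sites→Recruit→Drug = 5+11+9 = 25, so the finish is 25 weeks.
The longest chain containing Train totals 24 weeks.
So Train can slip 25 − 24 = 1 week.

1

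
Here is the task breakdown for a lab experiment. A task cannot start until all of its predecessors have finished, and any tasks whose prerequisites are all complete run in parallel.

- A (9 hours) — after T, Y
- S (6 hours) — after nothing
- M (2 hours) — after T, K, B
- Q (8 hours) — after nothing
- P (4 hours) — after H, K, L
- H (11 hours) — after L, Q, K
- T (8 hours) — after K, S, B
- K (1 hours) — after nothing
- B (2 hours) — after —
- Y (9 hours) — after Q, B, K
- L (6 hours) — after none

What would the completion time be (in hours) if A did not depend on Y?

With the dependency in place, Q→Y→A = 8+9+9 = 26 sets the finish at 26 hours.
Without Y→A, A's earliest start moves from 17 to 14.
After: S→T→A = 6+8+9 = 23 → 23 hours.

23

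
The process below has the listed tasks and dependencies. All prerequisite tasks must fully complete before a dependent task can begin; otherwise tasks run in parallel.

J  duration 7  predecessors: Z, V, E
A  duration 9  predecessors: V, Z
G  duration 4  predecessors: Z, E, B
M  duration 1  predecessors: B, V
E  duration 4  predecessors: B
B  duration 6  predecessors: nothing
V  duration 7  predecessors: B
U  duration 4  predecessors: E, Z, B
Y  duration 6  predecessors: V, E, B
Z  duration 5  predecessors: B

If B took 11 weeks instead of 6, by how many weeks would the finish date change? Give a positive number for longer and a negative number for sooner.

5

Critical path before the change: B→V→A = 6+7+9 = 22 giving 22 weeks.
B is on the critical path; changing it to 11 makes that path 27 weeks.
No other chain overtakes it, so the finish is 27 weeks.
Change in finish: 27 − 22 = +5 weeks.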